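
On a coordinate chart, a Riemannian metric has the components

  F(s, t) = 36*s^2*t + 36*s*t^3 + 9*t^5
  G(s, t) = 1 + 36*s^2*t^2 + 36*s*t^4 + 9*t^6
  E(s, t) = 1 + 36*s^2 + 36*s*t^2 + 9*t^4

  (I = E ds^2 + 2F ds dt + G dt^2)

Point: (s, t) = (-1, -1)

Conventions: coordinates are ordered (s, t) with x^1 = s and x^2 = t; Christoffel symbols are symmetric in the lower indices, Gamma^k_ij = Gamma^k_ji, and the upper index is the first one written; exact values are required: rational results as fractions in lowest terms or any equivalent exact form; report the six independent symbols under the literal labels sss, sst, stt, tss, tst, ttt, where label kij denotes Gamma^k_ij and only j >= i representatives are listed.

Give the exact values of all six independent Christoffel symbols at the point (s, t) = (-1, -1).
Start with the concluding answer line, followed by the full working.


Answer: Gamma_sss = -18/19, Gamma_sst = 18/19, Gamma_stt = -9/19, Gamma_tss = 18/19, Gamma_tst = -18/19, Gamma_ttt = 9/19

E = 10, F = -9, G = 10 at the point
E_s = -36, E_t = 36, F_s = 36, F_t = -27, G_s = -36, G_t = 18
EG - F^2 = 19;  g^inv = (1/19) * [[10, 9], [9, 10]]
first-kind symbols [ij,l] = (1/2)(d_i g_jl + d_j g_il - d_l g_ij): [ss,s] = E_s/2 = -18, [ss,t] = F_s - E_t/2 = 18, [st,s] = E_t/2 = 18, [st,t] = G_s/2 = -18, [tt,s] = F_t - G_s/2 = -9, [tt,t] = G_t/2 = 9
Gamma^s_ij = (G*[ij,s] - F*[ij,t])/(EG - F^2), Gamma^t_ij = (E*[ij,t] - F*[ij,s])/(EG - F^2)


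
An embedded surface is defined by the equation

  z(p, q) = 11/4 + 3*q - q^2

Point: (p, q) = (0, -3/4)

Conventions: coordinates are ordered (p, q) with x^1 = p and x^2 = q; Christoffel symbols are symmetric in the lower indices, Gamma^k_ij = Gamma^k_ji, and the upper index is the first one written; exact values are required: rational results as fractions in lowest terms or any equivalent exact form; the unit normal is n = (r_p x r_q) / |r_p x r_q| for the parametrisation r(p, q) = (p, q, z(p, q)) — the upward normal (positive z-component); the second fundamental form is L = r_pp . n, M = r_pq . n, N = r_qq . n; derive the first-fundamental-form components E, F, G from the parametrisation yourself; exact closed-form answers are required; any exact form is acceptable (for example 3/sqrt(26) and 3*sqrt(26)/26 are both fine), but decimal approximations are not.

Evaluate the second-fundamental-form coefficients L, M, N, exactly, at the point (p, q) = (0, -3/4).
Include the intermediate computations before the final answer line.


z_p = 0, z_q = 9/2, z_pp = 0, z_pq = 0, z_qq = -2
E = 1, F = 0, G = 85/4; answer radicand W^2 = 85/4
unnormalised second-form numerators: l = 0, m = 0, n = -2; L = l/sqrt(85/4), and similarly M = m/sqrt(W^2), N = n/sqrt(W^2)

Answer: L = 0, M = 0, N = -4*sqrt(85)/85


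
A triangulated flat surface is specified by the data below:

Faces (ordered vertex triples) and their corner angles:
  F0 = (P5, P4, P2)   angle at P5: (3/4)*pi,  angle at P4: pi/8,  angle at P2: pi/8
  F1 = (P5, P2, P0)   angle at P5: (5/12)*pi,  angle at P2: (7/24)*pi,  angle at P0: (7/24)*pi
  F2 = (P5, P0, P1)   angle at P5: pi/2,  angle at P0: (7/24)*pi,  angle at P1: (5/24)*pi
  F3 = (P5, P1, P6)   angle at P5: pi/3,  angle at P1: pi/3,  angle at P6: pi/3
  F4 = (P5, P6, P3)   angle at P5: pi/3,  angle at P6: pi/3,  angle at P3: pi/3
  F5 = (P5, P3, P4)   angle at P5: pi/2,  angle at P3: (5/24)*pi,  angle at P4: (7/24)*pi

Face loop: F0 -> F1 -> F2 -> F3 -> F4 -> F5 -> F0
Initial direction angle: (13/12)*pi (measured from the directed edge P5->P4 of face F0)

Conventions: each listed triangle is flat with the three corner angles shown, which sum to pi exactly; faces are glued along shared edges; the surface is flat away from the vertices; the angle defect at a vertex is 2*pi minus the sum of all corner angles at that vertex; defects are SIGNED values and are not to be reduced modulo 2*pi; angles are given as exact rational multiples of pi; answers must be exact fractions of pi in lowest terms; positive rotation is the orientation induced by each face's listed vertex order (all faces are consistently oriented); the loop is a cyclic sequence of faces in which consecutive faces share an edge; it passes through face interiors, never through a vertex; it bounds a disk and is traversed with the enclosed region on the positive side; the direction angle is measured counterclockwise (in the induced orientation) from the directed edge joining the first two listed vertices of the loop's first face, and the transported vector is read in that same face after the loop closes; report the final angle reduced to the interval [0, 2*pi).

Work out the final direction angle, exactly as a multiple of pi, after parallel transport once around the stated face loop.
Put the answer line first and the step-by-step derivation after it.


Answer: final direction angle = pi/4

enclosed vertex P5: corner angles sum to (17/6)*pi, defect = 2*pi - (17/6)*pi = (-5/6)*pi
the rotation equals the total enclosed defect, so the final angle is initial + defects (mod 2*pi)
final angle = (13/12)*pi - (5/6)*pi = pi/4 (mod 2*pi)


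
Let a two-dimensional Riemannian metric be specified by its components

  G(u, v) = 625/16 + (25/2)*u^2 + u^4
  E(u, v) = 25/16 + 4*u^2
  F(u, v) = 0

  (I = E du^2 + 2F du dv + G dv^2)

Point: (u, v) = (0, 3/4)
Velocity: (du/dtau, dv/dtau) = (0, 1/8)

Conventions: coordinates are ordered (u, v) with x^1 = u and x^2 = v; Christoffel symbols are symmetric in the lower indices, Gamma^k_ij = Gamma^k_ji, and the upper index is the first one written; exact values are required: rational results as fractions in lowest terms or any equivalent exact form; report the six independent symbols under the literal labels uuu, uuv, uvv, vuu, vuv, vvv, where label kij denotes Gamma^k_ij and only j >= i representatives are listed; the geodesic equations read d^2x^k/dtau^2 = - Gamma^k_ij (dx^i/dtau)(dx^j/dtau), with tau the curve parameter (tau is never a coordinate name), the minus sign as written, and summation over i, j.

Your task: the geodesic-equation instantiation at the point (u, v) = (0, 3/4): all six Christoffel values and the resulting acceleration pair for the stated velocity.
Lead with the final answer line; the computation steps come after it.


Answer: Gamma_uuu = 0, Gamma_uuv = 0, Gamma_uvv = 0, Gamma_vuu = 0, Gamma_vuv = 0, Gamma_vvv = 0; accelerations (d^2u/dtau^2, d^2v/dtau^2) = (0, 0)

E = 25/16, F = 0, G = 625/16 at the point
E_u = 0, E_v = 0, F_u = 0, F_v = 0, G_u = 0, G_v = 0
EG - F^2 = 15625/256;  g^inv = (256/15625) * [[625/16, 0], [0, 25/16]]
first-kind symbols [ij,l] = (1/2)(d_i g_jl + d_j g_il - d_l g_ij): [uu,u] = E_u/2 = 0, [uu,v] = F_u - E_v/2 = 0, [uv,u] = E_v/2 = 0, [uv,v] = G_u/2 = 0, [vv,u] = F_v - G_u/2 = 0, [vv,v] = G_v/2 = 0
Gamma^u_ij = (G*[ij,u] - F*[ij,v])/(EG - F^2), Gamma^v_ij = (E*[ij,v] - F*[ij,u])/(EG - F^2)
Gamma_uuu = 0, Gamma_uuv = 0, Gamma_uvv = 0, Gamma_vuu = 0, Gamma_vuv = 0, Gamma_vvv = 0
d^2u/dtau^2 = -(Gamma_uuu*(0)^2 + 2*Gamma_uuv*(0)*(1/8) + Gamma_uvv*(1/8)^2) = 0
d^2v/dtau^2 = -(Gamma_vuu*(0)^2 + 2*Gamma_vuv*(0)*(1/8) + Gamma_vvv*(1/8)^2) = 0


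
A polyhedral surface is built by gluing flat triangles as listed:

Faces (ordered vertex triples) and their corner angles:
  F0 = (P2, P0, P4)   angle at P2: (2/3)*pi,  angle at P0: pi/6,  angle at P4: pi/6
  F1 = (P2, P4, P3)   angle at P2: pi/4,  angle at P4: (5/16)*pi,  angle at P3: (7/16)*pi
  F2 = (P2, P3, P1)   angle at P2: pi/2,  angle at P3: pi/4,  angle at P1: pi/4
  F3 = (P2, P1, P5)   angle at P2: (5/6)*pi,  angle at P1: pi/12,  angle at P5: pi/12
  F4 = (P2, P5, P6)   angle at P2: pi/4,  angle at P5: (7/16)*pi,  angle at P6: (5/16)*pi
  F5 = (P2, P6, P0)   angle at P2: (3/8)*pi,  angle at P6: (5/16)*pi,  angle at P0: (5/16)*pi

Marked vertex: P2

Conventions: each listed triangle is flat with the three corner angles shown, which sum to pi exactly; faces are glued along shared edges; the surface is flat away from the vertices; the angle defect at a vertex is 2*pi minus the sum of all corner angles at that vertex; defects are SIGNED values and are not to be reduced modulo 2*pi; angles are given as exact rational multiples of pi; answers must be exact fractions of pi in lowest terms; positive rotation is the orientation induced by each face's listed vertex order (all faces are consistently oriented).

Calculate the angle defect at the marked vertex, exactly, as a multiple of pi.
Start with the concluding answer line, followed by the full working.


Answer: defect(P2) = (-7/8)*pi

Sum of corner angles at P2: (23/8)*pi
defect = 2*pi - (23/8)*pi


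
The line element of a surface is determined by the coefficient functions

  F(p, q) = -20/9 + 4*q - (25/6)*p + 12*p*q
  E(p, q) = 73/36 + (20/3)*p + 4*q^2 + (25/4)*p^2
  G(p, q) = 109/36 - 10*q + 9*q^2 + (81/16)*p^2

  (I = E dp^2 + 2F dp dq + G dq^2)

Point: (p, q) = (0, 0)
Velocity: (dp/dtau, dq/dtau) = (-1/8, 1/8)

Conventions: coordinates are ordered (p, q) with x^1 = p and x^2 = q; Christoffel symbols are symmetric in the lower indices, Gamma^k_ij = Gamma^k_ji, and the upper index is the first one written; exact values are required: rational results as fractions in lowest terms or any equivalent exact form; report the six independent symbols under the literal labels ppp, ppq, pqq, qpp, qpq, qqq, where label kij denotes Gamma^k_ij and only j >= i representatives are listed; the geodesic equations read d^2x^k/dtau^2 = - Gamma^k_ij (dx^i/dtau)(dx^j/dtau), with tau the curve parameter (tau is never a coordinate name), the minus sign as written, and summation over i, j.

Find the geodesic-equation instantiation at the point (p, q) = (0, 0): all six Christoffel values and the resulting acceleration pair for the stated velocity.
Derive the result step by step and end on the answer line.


E = 73/36, F = -20/9, G = 109/36 at the point
E_p = 20/3, E_q = 0, F_p = -25/6, F_q = 4, G_p = 0, G_q = -10
EG - F^2 = 173/144;  g^inv = (144/173) * [[109/36, 20/9], [20/9, 73/36]]
first-kind symbols [ij,l] = (1/2)(d_i g_jl + d_j g_il - d_l g_ij): [pp,p] = E_p/2 = 10/3, [pp,q] = F_p - E_q/2 = -25/6, [pq,p] = E_q/2 = 0, [pq,q] = G_p/2 = 0, [qq,p] = F_q - G_p/2 = 4, [qq,q] = G_q/2 = -5
Gamma^p_ij = (G*[ij,p] - F*[ij,q])/(EG - F^2), Gamma^q_ij = (E*[ij,q] - F*[ij,p])/(EG - F^2)
Gamma_ppp = 120/173, Gamma_ppq = 0, Gamma_pqq = 144/173, Gamma_qpp = -150/173, Gamma_qpq = 0, Gamma_qqq = -180/173
d^2p/dtau^2 = -(Gamma_ppp*(-1/8)^2 + 2*Gamma_ppq*(-1/8)*(1/8) + Gamma_pqq*(1/8)^2) = -33/1384
d^2q/dtau^2 = -(Gamma_qpp*(-1/8)^2 + 2*Gamma_qpq*(-1/8)*(1/8) + Gamma_qqq*(1/8)^2) = 165/5536

Answer: Gamma_ppp = 120/173, Gamma_ppq = 0, Gamma_pqq = 144/173, Gamma_qpp = -150/173, Gamma_qpq = 0, Gamma_qqq = -180/173; accelerations (d^2p/dtau^2, d^2q/dtau^2) = (-33/1384, 165/5536)


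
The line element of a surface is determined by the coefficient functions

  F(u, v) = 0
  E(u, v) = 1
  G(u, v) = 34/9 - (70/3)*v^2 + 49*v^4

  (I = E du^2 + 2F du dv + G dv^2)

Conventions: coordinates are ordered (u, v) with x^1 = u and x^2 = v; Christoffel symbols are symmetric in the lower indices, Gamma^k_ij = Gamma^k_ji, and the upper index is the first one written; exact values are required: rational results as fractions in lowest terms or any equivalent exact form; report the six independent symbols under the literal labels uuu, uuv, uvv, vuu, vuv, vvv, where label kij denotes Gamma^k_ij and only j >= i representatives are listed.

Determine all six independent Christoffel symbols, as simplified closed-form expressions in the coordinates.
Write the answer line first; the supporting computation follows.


Answer: Gamma_uuu = 0, Gamma_uuv = 0, Gamma_uvv = 0, Gamma_vuu = 0, Gamma_vuv = 0, Gamma_vvv = (882*v^3 - 210*v)/(441*v^4 - 210*v^2 + 34)

E = 1; F = 0; G = 34/9 - (70/3)*v^2 + 49*v^4
Gamma^k_ij = (1/2) g^{kl} (d_i g_jl + d_j g_il - d_l g_ij), with g^inv = (1/(EG-F^2)) [[G, -F], [-F, E]]
first partials: E_u = 0, E_v = 0, F_u = 0, F_v = 0, G_u = 0, G_v = -(140/3)*v + 196*v^3
D = EG - F^2 = 34/9 - (70/3)*v^2 + 49*v^4
expanded: Gamma^u_uu = (G E_u - 2F F_u + F E_v)/(2D), Gamma^u_uv = (G E_v - F G_u)/(2D), Gamma^u_vv = (2G F_v - G G_u - F G_v)/(2D), Gamma^v_uu = (2E F_u - E E_v - F E_u)/(2D), Gamma^v_uv = (E G_u - F E_v)/(2D), Gamma^v_vv = (E G_v - 2F F_v + F G_u)/(2D); substitute and cancel common factors


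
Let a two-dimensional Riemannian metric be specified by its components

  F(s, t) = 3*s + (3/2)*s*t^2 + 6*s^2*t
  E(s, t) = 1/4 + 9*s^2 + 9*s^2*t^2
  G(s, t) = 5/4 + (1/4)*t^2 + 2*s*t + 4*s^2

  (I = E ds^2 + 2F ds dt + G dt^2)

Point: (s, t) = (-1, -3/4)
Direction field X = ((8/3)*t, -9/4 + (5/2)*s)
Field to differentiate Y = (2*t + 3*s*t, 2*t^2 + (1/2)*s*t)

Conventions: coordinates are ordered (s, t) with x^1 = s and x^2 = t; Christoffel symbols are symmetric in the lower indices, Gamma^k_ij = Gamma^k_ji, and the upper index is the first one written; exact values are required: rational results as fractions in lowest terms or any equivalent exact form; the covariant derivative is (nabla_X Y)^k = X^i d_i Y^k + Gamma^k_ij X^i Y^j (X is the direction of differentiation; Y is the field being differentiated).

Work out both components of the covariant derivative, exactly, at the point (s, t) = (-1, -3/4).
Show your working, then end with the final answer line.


E = 229/16, F = -267/32, G = 441/64 at the point
E_s = -225/8, E_t = -27/2, F_s = 411/32, F_t = 33/4, G_s = -19/2, G_t = -19/8
EG - F^2 = 7425/256;  g^inv = (256/7425) * [[441/64, 267/32], [267/32, 229/16]]
first-kind symbols [ij,l] = (1/2)(d_i g_jl + d_j g_il - d_l g_ij): [ss,s] = E_s/2 = -225/16, [ss,t] = F_s - E_t/2 = 627/32, [st,s] = E_t/2 = -27/4, [st,t] = G_s/2 = -19/4, [tt,s] = F_t - G_s/2 = 13, [tt,t] = G_t/2 = -19/16
Gamma^s_ij = (G*[ij,s] - F*[ij,t])/(EG - F^2), Gamma^t_ij = (E*[ij,t] - F*[ij,s])/(EG - F^2)
Gamma_sss = 1894/825, Gamma_sst = -7351/2475, Gamma_stt = 13597/4950, Gamma_tss = 13918/2475, Gamma_tst = -31822/7425, Gamma_ttt = 23417/7425
X = (-2, -19/4), Y = (3/4, 3/2) at the point

Answer: (nabla_X Y)^s = 37793/6600, (nabla_X Y)^t = 288971/19800


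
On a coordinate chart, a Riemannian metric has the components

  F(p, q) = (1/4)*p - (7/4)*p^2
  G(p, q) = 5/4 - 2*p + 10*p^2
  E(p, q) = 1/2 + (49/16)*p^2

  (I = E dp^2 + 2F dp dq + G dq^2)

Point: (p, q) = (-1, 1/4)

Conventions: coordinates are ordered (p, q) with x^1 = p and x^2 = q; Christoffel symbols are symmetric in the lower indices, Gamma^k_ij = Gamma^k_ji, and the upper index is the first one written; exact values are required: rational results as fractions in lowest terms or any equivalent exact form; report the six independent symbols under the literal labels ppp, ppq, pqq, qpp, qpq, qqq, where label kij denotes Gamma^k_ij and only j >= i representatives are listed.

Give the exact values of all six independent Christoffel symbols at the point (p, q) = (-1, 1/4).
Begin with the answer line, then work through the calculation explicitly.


Answer: Gamma_ppp = -2117/2765, Gamma_ppq = -1408/2765, Gamma_pqq = 9328/2765, Gamma_qpp = 463/2765, Gamma_qpq = -2508/2765, Gamma_qqq = 1408/2765

E = 57/16, F = -2, G = 53/4 at the point
E_p = -49/8, E_q = 0, F_p = 15/4, F_q = 0, G_p = -22, G_q = 0
EG - F^2 = 2765/64;  g^inv = (64/2765) * [[53/4, 2], [2, 57/16]]
first-kind symbols [ij,l] = (1/2)(d_i g_jl + d_j g_il - d_l g_ij): [pp,p] = E_p/2 = -49/16, [pp,q] = F_p - E_q/2 = 15/4, [pq,p] = E_q/2 = 0, [pq,q] = G_p/2 = -11, [qq,p] = F_q - G_p/2 = 11, [qq,q] = G_q/2 = 0
Gamma^p_ij = (G*[ij,p] - F*[ij,q])/(EG - F^2), Gamma^q_ij = (E*[ij,q] - F*[ij,p])/(EG - F^2)


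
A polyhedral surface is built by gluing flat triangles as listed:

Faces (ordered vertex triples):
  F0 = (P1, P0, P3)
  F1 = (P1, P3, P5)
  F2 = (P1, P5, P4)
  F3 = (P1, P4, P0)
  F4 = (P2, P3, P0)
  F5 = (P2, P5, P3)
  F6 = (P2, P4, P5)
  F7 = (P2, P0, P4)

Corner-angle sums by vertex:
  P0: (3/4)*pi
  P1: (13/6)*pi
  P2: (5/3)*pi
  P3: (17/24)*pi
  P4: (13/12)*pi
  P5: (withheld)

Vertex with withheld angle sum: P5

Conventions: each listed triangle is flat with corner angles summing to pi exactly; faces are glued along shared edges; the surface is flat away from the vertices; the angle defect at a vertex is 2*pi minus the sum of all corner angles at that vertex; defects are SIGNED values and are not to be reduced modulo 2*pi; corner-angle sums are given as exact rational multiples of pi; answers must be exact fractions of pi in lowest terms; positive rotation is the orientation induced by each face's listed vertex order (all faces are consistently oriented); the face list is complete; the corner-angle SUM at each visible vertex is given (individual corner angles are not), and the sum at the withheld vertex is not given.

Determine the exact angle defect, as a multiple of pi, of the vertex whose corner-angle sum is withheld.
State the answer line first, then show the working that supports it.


Answer: defect(P5) = (3/8)*pi

V = 6, E = 12, F = 8; chi = V - E + F = 2
Gauss-Bonnet: total defect = 2*pi*chi = 4*pi; visible defects sum to (29/8)*pi


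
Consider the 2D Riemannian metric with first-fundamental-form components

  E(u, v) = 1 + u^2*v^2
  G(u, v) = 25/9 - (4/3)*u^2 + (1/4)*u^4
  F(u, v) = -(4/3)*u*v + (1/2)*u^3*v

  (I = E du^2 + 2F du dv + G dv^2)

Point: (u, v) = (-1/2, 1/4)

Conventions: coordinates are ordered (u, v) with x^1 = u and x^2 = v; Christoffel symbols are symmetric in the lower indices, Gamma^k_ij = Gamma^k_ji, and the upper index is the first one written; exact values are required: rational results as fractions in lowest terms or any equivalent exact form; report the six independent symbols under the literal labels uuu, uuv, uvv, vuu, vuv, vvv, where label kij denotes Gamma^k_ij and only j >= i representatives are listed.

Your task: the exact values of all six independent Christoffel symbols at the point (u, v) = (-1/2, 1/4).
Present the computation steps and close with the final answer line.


E = 65/64, F = 29/192, G = 1417/576 at the point
E_u = -1/16, E_v = 1/8, F_u = -23/96, F_v = 29/48, G_u = 29/24, G_v = 0
EG - F^2 = 713/288;  g^inv = (288/713) * [[1417/576, -29/192], [-29/192, 65/64]]
first-kind symbols [ij,l] = (1/2)(d_i g_jl + d_j g_il - d_l g_ij): [uu,u] = E_u/2 = -1/32, [uu,v] = F_u - E_v/2 = -29/96, [uv,u] = E_v/2 = 1/16, [uv,v] = G_u/2 = 29/48, [vv,u] = F_v - G_u/2 = 0, [vv,v] = G_v/2 = 0
Gamma^u_ij = (G*[ij,u] - F*[ij,v])/(EG - F^2), Gamma^v_ij = (E*[ij,v] - F*[ij,u])/(EG - F^2)

Answer: Gamma_uuu = -9/713, Gamma_uuv = 18/713, Gamma_uvv = 0, Gamma_vuu = -87/713, Gamma_vuv = 174/713, Gamma_vvv = 0


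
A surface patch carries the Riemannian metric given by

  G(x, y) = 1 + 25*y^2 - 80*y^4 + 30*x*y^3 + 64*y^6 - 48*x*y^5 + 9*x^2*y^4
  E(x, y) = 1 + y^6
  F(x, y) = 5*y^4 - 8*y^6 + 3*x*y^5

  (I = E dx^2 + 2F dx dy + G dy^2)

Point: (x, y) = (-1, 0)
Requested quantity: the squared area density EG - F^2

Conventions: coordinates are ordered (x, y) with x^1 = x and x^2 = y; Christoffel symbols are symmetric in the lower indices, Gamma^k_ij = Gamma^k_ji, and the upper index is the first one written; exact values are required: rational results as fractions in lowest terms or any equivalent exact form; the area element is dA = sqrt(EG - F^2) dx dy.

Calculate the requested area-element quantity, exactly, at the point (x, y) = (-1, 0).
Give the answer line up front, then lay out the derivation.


Answer: EG - F^2 = 1

E = 1, F = 0, G = 1; EG - F^2 = 1


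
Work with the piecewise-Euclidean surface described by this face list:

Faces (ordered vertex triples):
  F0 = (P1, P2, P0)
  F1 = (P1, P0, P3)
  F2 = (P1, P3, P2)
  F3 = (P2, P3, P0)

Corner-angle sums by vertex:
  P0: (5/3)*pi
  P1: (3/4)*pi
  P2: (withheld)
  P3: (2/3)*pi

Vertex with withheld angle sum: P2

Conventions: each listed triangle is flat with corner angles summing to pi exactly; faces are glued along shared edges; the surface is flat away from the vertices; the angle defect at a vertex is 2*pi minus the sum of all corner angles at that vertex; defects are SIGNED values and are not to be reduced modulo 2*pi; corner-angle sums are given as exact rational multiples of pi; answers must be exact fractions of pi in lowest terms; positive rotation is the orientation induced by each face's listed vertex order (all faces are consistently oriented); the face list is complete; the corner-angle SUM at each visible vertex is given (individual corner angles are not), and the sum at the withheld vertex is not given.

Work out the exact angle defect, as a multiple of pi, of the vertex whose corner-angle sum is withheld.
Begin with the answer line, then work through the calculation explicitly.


Answer: defect(P2) = (13/12)*pi

V = 4, E = 6, F = 4; chi = V - E + F = 2
Gauss-Bonnet: total defect = 2*pi*chi = 4*pi; visible defects sum to (35/12)*pi


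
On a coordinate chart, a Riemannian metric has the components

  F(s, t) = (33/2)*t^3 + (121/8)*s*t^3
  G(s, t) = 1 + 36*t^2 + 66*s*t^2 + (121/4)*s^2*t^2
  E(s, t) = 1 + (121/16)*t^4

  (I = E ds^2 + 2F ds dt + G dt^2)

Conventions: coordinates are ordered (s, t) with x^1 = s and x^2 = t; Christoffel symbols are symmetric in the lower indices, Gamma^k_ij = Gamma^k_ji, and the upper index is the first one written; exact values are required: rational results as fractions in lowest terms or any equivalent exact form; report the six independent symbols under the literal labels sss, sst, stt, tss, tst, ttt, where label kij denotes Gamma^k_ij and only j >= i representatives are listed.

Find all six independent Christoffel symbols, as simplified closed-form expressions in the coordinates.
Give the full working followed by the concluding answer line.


E = 1 + (121/16)*t^4; F = (33/2)*t^3 + (121/8)*s*t^3; G = 1 + 36*t^2 + 66*s*t^2 + (121/4)*s^2*t^2
Gamma^k_ij = (1/2) g^{kl} (d_i g_jl + d_j g_il - d_l g_ij), with g^inv = (1/(EG-F^2)) [[G, -F], [-F, E]]
first partials: E_s = 0, E_t = (121/4)*t^3, F_s = (121/8)*t^3, F_t = (99/2)*t^2 + (363/8)*s*t^2, G_s = 66*t^2 + (121/2)*s*t^2, G_t = 72*t + 132*s*t + (121/2)*s^2*t
D = EG - F^2 = 1 + 36*t^2 + 66*s*t^2 + (121/16)*t^4 + (121/4)*s^2*t^2
expanded: Gamma^s_ss = (G E_s - 2F F_s + F E_t)/(2D), Gamma^s_st = (G E_t - F G_s)/(2D), Gamma^s_tt = (2G F_t - G G_s - F G_t)/(2D), Gamma^t_ss = (2E F_s - E E_t - F E_s)/(2D), Gamma^t_st = (E G_s - F E_t)/(2D), Gamma^t_tt = (E G_t - 2F F_t + F G_s)/(2D); substitute and cancel common factors

Answer: Gamma_sss = 0, Gamma_sst = 242*t^3/(484*s^2*t^2 + 1056*s*t^2 + 121*t^4 + 576*t^2 + 16), Gamma_stt = (242*s*t^2 + 264*t^2)/(484*s^2*t^2 + 1056*s*t^2 + 121*t^4 + 576*t^2 + 16), Gamma_tss = 0, Gamma_tst = (484*s*t^2 + 528*t^2)/(484*s^2*t^2 + 1056*s*t^2 + 121*t^4 + 576*t^2 + 16), Gamma_ttt = (484*s^2*t + 1056*s*t + 576*t)/(484*s^2*t^2 + 1056*s*t^2 + 121*t^4 + 576*t^2 + 16)


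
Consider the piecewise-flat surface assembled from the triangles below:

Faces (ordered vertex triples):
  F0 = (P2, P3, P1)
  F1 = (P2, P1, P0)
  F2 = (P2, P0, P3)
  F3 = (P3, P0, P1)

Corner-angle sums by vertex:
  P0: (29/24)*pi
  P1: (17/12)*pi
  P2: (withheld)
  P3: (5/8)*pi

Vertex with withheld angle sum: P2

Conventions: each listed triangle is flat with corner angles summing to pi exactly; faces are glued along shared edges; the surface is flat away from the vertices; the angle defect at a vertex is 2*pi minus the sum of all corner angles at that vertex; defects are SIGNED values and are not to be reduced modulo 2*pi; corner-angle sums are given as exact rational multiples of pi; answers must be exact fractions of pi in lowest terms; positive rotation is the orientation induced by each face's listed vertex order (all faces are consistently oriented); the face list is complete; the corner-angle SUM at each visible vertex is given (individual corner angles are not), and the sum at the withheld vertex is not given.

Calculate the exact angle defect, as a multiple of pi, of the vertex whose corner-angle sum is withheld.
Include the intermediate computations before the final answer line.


V = 4, E = 6, F = 4; chi = V - E + F = 2
Gauss-Bonnet: total defect = 2*pi*chi = 4*pi; visible defects sum to (11/4)*pi

Answer: defect(P2) = (5/4)*pi


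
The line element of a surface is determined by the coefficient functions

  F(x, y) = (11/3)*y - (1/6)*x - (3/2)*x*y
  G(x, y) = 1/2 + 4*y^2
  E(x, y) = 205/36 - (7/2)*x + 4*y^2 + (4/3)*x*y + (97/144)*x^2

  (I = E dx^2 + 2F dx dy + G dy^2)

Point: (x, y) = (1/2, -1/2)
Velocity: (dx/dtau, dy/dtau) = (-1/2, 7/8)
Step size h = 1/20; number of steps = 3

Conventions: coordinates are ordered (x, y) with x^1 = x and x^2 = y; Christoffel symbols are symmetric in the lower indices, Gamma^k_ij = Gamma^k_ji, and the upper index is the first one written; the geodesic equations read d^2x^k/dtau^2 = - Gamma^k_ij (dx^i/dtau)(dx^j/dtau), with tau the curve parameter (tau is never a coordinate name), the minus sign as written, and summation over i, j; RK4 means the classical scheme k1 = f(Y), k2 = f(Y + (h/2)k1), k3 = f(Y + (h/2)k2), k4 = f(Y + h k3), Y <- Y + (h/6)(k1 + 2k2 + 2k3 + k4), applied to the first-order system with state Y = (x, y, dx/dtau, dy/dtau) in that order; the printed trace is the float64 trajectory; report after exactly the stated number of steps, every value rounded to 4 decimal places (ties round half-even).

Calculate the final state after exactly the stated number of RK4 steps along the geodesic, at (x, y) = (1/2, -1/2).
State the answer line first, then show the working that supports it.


Answer: x = 0.4170, y = -0.3706, dx/dtau = -0.6054, dy/dtau = 0.8443

f(Y) = (dx/dtau, dy/dtau, -Gamma^x_ij Y'^i Y'^j, -Gamma^y_ij Y'^i Y'^j) with the Gammas evaluated at the stage position; h = 0.050000; intermediate values shown to 6 dp
step 0: x = 0.5000, y = -0.5000, dx/dtau = -0.5000, dy/dtau = 0.8750
step 1:
  k1: at (x, y) = (0.500000, -0.500000), (dx/dtau, dy/dtau) = (-0.500000, 0.875000); Gamma_xxx = 0.177142, Gamma_xxy = -0.521645, Gamma_xyy = 0.269516, Gamma_yxx = 1.682062, Gamma_yxy = -0.536135, Gamma_yyy = -1.056330; k1 = (-0.500000, 0.875000, -0.707073, -0.080881)
  k2: at (x, y) = (0.487500, -0.478125), (dx/dtau, dy/dtau) = (-0.517677, 0.872978); Gamma_xxx = 0.157819, Gamma_xxy = -0.497128, Gamma_xyy = 0.290548, Gamma_yxx = 1.677261, Gamma_yxy = -0.521848, Gamma_yyy = -1.047155; k2 = (-0.517677, 0.872978, -0.713042, -0.123129)
  k3: at (x, y) = (0.487058, -0.478176), (dx/dtau, dy/dtau) = (-0.517826, 0.871922); Gamma_xxx = 0.157939, Gamma_xxy = -0.497114, Gamma_xyy = 0.290510, Gamma_yxx = 1.677606, Gamma_yxy = -0.521900, Gamma_yyy = -1.047114; k3 = (-0.517826, 0.871922, -0.712108, -0.125053)
  k4: at (x, y) = (0.474109, -0.456404), (dx/dtau, dy/dtau) = (-0.535605, 0.868747); Gamma_xxx = 0.136359, Gamma_xxy = -0.471463, Gamma_xyy = 0.312386, Gamma_yxx = 1.666788, Gamma_yxy = -0.504952, Gamma_yyy = -1.034754; k4 = (-0.535605, 0.868747, -0.713631, -0.167120)
  Y <- Y + (h/6)(k1 + 2k2 + 2k3 + k4): x = 0.4741, y = -0.4564, dx/dtau = -0.5356, dy/dtau = 0.8688
step 2:
  k1: at (x, y) = (0.474112, -0.456387), (dx/dtau, dy/dtau) = (-0.535592, 0.868797); Gamma_xxx = 0.136339, Gamma_xxy = -0.471444, Gamma_xyy = 0.312403, Gamma_yxx = 1.666768, Gamma_yxy = -0.504938, Gamma_yyy = -1.034745; k1 = (-0.535592, 0.868797, -0.713660, -0.167008)
  k2: at (x, y) = (0.460722, -0.434667), (dx/dtau, dy/dtau) = (-0.553433, 0.864622); Gamma_xxx = 0.112504, Gamma_xxy = -0.444766, Gamma_xyy = 0.335076, Gamma_yxx = 1.649228, Gamma_yxy = -0.485297, Gamma_yyy = -1.018964; k2 = (-0.553433, 0.864622, -0.710602, -0.207831)
  k3: at (x, y) = (0.460276, -0.434772), (dx/dtau, dy/dtau) = (-0.553357, 0.863601); Gamma_xxx = 0.112707, Gamma_xxy = -0.444833, Gamma_xyy = 0.334969, Gamma_yxx = 1.649714, Gamma_yxy = -0.485416, Gamma_yyy = -1.018978; k3 = (-0.553357, 0.863601, -0.709487, -0.209129)
  k4: at (x, y) = (0.446444, -0.413207), (dx/dtau, dy/dtau) = (-0.571066, 0.858341); Gamma_xxx = 0.086889, Gamma_xxy = -0.417462, Gamma_xyy = 0.358187, Gamma_yxx = 1.625084, Gamma_yxy = -0.463279, Gamma_yyy = -0.999698; k4 = (-0.571066, 0.858341, -0.701484, -0.247610)
  Y <- Y + (h/6)(k1 + 2k2 + 2k3 + k4): x = 0.4464, y = -0.4132, dx/dtau = -0.5711, dy/dtau = 0.8584
step 3:
  k1: at (x, y) = (0.446443, -0.413191), (dx/dtau, dy/dtau) = (-0.571053, 0.858392); Gamma_xxx = 0.086867, Gamma_xxy = -0.417442, Gamma_xyy = 0.358205, Gamma_yxx = 1.625054, Gamma_yxy = -0.463260, Gamma_yyy = -0.999684; k1 = (-0.571053, 0.858392, -0.701516, -0.247496)
  k2: at (x, y) = (0.432167, -0.391731), (dx/dtau, dy/dtau) = (-0.588591, 0.852205); Gamma_xxx = 0.059184, Gamma_xxy = -0.389532, Gamma_xyy = 0.381872, Gamma_yxx = 1.592714, Gamma_yxy = -0.438711, Gamma_yyy = -0.976727; k2 = (-0.588591, 0.852205, -0.688617, -0.282542)
  k3: at (x, y) = (0.431728, -0.391885), (dx/dtau, dy/dtau) = (-0.588268, 0.851329); Gamma_xxx = 0.059485, Gamma_xxy = -0.389684, Gamma_xyy = 0.381692, Gamma_yxx = 1.593420, Gamma_yxy = -0.438920, Gamma_yyy = -0.976836; k3 = (-0.588268, 0.851329, -0.687536, -0.283076)
  k4: at (x, y) = (0.417030, -0.370624), (dx/dtau, dy/dtau) = (-0.605430, 0.844239); Gamma_xxx = 0.030345, Gamma_xxy = -0.361603, Gamma_xyy = 0.405510, Gamma_yxx = 1.553251, Gamma_yxy = -0.412313, Gamma_yyy = -0.950266; k4 = (-0.605430, 0.844239, -0.669797, -0.313534)
  Y <- Y + (h/6)(k1 + 2k2 + 2k3 + k4): x = 0.4170, y = -0.3706, dx/dtau = -0.6054, dy/dtau = 0.8443


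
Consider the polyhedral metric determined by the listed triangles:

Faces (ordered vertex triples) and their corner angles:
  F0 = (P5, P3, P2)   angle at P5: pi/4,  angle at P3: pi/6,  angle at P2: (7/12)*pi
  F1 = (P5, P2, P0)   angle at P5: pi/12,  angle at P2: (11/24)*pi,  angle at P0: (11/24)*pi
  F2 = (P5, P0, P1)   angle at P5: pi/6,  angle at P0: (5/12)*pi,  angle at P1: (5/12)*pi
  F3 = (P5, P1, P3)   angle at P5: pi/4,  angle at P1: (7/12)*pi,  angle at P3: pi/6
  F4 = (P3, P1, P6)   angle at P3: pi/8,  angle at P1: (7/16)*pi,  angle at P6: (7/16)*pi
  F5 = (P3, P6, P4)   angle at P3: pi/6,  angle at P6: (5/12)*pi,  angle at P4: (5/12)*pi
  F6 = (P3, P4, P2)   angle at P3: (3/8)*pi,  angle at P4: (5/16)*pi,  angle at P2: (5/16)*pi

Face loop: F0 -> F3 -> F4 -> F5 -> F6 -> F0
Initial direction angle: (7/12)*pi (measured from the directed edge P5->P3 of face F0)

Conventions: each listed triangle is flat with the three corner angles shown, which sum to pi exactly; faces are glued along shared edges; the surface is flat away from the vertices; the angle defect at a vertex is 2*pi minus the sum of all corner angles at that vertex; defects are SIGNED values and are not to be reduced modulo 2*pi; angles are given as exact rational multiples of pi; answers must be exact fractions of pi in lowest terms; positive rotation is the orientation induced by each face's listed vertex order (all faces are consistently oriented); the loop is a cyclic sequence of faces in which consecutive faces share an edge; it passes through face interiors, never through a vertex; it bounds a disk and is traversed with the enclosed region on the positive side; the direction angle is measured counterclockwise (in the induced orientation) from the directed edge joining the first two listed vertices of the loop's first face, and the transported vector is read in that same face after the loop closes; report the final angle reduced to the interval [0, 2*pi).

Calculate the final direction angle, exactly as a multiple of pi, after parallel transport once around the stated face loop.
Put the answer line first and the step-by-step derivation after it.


Answer: final direction angle = (19/12)*pi

enclosed vertex P3: corner angles sum to pi, defect = 2*pi - pi = pi
adding the enclosed defects to the starting angle (mod 2*pi, induced orientation) gives the holonomy
final angle = (7/12)*pi + pi = (19/12)*pi (mod 2*pi)


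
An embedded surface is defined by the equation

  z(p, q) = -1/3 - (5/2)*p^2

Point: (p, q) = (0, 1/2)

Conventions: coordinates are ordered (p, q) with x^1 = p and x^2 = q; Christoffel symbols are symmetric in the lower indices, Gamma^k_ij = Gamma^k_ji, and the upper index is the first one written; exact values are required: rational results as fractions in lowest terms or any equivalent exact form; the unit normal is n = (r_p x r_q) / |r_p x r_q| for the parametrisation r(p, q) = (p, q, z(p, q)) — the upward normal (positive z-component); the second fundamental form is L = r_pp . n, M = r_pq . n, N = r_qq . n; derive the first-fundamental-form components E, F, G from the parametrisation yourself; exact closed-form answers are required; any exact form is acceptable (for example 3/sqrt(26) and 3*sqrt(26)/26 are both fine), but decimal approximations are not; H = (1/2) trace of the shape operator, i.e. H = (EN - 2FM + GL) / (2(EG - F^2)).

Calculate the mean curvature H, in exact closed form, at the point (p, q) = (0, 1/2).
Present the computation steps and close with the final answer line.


z_p = 0, z_q = 0, z_pp = -5, z_pq = 0, z_qq = 0
E = 1, F = 0, G = 1; answer radicand W^2 = 1
unnormalised second-form numerators: l = -5, m = 0, n = 0; L = l/sqrt(1), and similarly M = m/sqrt(W^2), N = n/sqrt(W^2)
H = (E*n - 2*F*m + G*l) / (2*(EG - F^2)*sqrt(W^2)); E*n - 2*F*m + G*l = -5, EG - F^2 = 1, so H = (-5/2)/sqrt(1)

Answer: H = -5/2


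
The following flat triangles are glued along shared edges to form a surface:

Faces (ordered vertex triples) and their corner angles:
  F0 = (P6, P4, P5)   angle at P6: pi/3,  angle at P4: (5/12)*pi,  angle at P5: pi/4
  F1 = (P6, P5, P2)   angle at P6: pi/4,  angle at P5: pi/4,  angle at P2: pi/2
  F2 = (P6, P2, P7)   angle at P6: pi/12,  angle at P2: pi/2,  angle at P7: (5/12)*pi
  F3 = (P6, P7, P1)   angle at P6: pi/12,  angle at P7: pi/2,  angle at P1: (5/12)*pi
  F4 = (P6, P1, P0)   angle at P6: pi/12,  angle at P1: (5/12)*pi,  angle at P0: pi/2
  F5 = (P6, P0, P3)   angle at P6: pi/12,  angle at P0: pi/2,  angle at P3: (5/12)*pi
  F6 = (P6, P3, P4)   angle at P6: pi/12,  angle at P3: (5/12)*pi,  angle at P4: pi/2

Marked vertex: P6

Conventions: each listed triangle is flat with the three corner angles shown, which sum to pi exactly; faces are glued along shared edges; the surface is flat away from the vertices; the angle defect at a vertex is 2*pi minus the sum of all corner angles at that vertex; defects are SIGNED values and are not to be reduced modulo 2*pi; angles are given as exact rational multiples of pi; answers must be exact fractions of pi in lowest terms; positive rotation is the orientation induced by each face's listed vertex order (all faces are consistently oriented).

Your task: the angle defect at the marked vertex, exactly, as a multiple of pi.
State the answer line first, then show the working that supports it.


Answer: defect(P6) = pi

Sum of corner angles at P6: pi
defect = 2*pi - pi


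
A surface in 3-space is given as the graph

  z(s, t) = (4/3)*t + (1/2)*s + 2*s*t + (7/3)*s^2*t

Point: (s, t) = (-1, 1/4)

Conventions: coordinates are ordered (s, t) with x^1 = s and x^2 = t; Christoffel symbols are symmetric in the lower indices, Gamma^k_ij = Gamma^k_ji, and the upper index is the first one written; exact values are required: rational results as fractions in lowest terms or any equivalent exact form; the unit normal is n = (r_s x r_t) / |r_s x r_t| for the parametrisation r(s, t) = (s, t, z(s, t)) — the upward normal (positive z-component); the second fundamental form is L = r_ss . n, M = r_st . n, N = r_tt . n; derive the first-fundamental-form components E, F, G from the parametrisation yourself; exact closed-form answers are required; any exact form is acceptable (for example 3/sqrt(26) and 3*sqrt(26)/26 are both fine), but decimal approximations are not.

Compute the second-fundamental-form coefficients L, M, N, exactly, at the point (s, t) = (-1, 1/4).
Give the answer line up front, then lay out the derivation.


Answer: L = 7*sqrt(137)/137, M = -16*sqrt(137)/137, N = 0

z_s = -1/6, z_t = 5/3, z_ss = 7/6, z_st = -8/3, z_tt = 0
E = 37/36, F = -5/18, G = 34/9; answer radicand W^2 = 137/36
unnormalised second-form numerators: l = 7/6, m = -8/3, n = 0; L = l/sqrt(137/36), and similarly M = m/sqrt(W^2), N = n/sqrt(W^2)


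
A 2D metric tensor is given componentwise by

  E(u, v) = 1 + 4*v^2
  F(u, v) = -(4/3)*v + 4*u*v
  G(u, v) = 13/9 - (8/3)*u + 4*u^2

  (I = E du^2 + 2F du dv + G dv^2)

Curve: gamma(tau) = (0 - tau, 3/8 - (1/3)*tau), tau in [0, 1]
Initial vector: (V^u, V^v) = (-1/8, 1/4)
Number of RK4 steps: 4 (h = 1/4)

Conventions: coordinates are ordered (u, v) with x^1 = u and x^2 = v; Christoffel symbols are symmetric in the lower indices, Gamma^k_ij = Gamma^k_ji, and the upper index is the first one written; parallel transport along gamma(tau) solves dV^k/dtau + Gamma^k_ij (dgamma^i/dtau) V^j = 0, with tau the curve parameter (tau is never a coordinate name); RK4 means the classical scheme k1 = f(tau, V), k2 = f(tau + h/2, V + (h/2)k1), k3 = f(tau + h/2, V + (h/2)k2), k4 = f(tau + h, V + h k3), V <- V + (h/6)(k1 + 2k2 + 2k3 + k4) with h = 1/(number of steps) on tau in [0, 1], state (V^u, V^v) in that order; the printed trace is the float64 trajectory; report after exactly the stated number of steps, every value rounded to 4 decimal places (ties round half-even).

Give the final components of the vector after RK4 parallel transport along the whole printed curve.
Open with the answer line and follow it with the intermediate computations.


Answer: V^u = -0.0770, V^v = 0.1293

gamma'(tau) = (-1, -1/3); f(tau, V)^k = -Gamma^k_ij(gamma(tau)) gamma'^i(tau) V^j; h = 1/4; intermediate values shown to 6 dp
curve data and Christoffel symbols at the stage parameters:
  tau = 0.000000: gamma = (0.000000, 0.375000), gamma' = (-1.000000, -0.333333); Gamma_uuu = 0.000000, Gamma_uuv = 0.747405, Gamma_uvv = 0.000000, Gamma_vuu = 0.000000, Gamma_vuv = -0.664360, Gamma_vvv = 0.000000
  tau = 0.125000: gamma = (-0.125000, 0.333333), gamma' = (-1.000000, -0.333333); Gamma_uuu = 0.000000, Gamma_uuv = 0.583587, Gamma_uvv = 0.000000, Gamma_vuu = 0.000000, Gamma_vuv = -0.802432, Gamma_vvv = 0.000000
  tau = 0.250000: gamma = (-0.250000, 0.291667), gamma' = (-1.000000, -0.333333); Gamma_uuu = 0.000000, Gamma_uuv = 0.431877, Gamma_uvv = 0.000000, Gamma_vuu = 0.000000, Gamma_vuv = -0.863753, Gamma_vvv = 0.000000
  tau = 0.375000: gamma = (-0.375000, 0.250000), gamma' = (-1.000000, -0.333333); Gamma_uuu = 0.000000, Gamma_uuv = 0.307036, Gamma_uvv = 0.000000, Gamma_vuu = 0.000000, Gamma_vuv = -0.869936, Gamma_vvv = 0.000000
  tau = 0.500000: gamma = (-0.500000, 0.208333), gamma' = (-1.000000, -0.333333); Gamma_uuu = 0.000000, Gamma_uuv = 0.210896, Gamma_uvv = 0.000000, Gamma_vuu = 0.000000, Gamma_vuv = -0.843585, Gamma_vvv = 0.000000
  tau = 0.625000: gamma = (-0.625000, 0.166667), gamma' = (-1.000000, -0.333333); Gamma_uuu = 0.000000, Gamma_uuv = 0.139332, Gamma_uvv = 0.000000, Gamma_vuu = 0.000000, Gamma_vuv = -0.801161, Gamma_vvv = 0.000000
  tau = 0.750000: gamma = (-0.750000, 0.125000), gamma' = (-1.000000, -0.333333); Gamma_uuu = 0.000000, Gamma_uuv = 0.086852, Gamma_uvv = 0.000000, Gamma_vuu = 0.000000, Gamma_vuv = -0.752714, Gamma_vvv = 0.000000
  tau = 0.875000: gamma = (-0.875000, 0.083333), gamma' = (-1.000000, -0.333333); Gamma_uuu = 0.000000, Gamma_uuv = 0.048534, Gamma_uvv = 0.000000, Gamma_vuu = 0.000000, Gamma_vuv = -0.703741, Gamma_vvv = 0.000000
  tau = 1.000000: gamma = (-1.000000, 0.041667), gamma' = (-1.000000, -0.333333); Gamma_uuu = 0.000000, Gamma_uuv = 0.020530, Gamma_uvv = 0.000000, Gamma_vuu = 0.000000, Gamma_vuv = -0.656972, Gamma_vvv = 0.000000
step 0: V^u = -0.1250, V^v = 0.2500
step 1: k1 = (0.155709, -0.138408), k2 = (0.115270, -0.158496), k3 = (0.112821, -0.155129), k4 = (0.077286, -0.154571); V <- V + (h/6)(k1 + 2k2 + 2k3 + k4): V^u = -0.0963, V^v = 0.2117
step 2: k1 = (0.077549, -0.155098), k2 = (0.050172, -0.142153), k3 = (0.050318, -0.142568), k4 = (0.031237, -0.124946); V <- V + (h/6)(k1 + 2k2 + 2k3 + k4): V^u = -0.0834, V^v = 0.1763
step 3: k1 = (0.031312, -0.125247), k2 = (0.018687, -0.107450), k3 = (0.018924, -0.108811), k4 = (0.010669, -0.092466); V <- V + (h/6)(k1 + 2k2 + 2k3 + k4): V^u = -0.0785, V^v = 0.1492
step 4: k1 = (0.010683, -0.092587), k2 = (0.005430, -0.078732), k3 = (0.005503, -0.079796), k4 = (0.002125, -0.068005); V <- V + (h/6)(k1 + 2k2 + 2k3 + k4): V^u = -0.0770, V^v = 0.1293


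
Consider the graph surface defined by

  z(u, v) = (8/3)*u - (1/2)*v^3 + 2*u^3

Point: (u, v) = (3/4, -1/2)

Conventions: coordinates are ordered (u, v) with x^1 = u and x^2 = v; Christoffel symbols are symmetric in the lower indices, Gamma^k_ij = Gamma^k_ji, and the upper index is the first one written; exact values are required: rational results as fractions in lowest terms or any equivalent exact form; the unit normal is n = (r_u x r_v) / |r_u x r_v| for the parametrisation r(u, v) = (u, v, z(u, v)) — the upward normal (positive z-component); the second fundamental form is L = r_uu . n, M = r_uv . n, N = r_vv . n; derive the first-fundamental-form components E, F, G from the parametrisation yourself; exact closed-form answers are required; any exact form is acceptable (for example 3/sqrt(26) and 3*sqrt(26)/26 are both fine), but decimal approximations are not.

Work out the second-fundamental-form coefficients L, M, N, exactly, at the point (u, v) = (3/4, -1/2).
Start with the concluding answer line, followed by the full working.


Answer: L = 108*sqrt(21682)/10841, M = 0, N = 18*sqrt(21682)/10841

z_u = 145/24, z_v = -3/8, z_uu = 9, z_uv = 0, z_vv = 3/2
E = 21601/576, F = -145/64, G = 73/64; answer radicand W^2 = 10841/288
unnormalised second-form numerators: l = 9, m = 0, n = 3/2; L = l/sqrt(10841/288), and similarly M = m/sqrt(W^2), N = n/sqrt(W^2)
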